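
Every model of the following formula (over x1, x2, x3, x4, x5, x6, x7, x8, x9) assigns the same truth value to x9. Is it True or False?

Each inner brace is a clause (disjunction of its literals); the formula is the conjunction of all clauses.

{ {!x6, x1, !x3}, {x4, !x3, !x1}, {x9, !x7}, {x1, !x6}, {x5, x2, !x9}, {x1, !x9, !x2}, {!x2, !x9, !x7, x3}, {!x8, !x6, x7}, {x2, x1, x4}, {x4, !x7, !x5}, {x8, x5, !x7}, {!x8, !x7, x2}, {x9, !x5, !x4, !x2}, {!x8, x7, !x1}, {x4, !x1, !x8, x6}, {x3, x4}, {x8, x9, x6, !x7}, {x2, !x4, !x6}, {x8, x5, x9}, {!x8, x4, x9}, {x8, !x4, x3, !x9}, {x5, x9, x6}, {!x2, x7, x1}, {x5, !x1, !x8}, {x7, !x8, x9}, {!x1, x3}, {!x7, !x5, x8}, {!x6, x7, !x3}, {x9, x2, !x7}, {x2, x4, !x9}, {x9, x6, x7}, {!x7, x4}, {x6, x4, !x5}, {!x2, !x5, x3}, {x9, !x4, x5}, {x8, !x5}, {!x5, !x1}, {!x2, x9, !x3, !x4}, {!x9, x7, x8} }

True

Suppose x9 = false.
From the singleton clause (!x7), x7 = false.
From the singleton clause (!x8), x8 = false.
From the singleton clause (x5), x5 = true.
That conflicts with the unit clause (!x5).
So every satisfying assignment has x9 = True.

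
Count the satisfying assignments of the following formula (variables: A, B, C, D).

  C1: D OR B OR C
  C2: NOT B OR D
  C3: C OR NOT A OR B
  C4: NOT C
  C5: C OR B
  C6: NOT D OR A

There are 2^4 = 16 truth assignments over (A, B, C, D).
Check each against the 6 clauses (columns in the order A, B, C, D):
  F F F F  ✗ fails (D OR B OR C)
  F F F T  ✗ fails (C OR B)
  F F T F  ✗ fails (NOT C)
  F F T T  ✗ fails (NOT C)
  F T F F  ✗ fails (NOT B OR D)
  F T F T  ✗ fails (NOT D OR A)
  F T T F  ✗ fails (NOT B OR D)
  F T T T  ✗ fails (NOT C)
  T F F F  ✗ fails (D OR B OR C)
  T F F T  ✗ fails (C OR NOT A OR B)
  T F T F  ✗ fails (NOT C)
  T F T T  ✗ fails (NOT C)
  T T F F  ✗ fails (NOT B OR D)
  T T F T  ✓ satisfies all
  T T T F  ✗ fails (NOT B OR D)
  T T T T  ✗ fails (NOT C)
1 of the 16 rows is a model.

1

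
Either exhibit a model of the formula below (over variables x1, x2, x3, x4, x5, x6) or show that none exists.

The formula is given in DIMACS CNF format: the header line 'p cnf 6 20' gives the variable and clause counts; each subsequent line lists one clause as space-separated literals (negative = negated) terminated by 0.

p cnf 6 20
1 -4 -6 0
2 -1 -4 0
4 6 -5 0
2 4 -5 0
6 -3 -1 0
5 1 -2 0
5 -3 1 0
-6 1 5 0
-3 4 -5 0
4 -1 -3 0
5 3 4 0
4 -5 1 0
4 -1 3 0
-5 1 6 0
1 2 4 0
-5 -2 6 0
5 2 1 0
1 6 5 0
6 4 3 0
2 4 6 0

Case x1 = True:
Case x2 = True:
Case x6 = True:
Case x4 = True:
No clause remains; x3, x5 are free.

x1 ↦ True; x2 ↦ True; x3 ↦ False; x4 ↦ True; x5 ↦ False; x6 ↦ True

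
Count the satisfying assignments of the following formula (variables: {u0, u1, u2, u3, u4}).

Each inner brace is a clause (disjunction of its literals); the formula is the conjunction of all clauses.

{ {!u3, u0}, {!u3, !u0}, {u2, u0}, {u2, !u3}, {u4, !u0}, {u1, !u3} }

8

There are 2^5 = 32 truth assignments over (u0, u1, u2, u3, u4).
Split on u3. With u3 = true, the clauses containing u3 are satisfied and !u3 drops from the rest; 0 of the 2^4 = 16 assignments to the other variables satisfy what remains.
With u3 = false, by the same count on the reduced clause set, 8 assignments work.
Total: 0 + 8 = 8.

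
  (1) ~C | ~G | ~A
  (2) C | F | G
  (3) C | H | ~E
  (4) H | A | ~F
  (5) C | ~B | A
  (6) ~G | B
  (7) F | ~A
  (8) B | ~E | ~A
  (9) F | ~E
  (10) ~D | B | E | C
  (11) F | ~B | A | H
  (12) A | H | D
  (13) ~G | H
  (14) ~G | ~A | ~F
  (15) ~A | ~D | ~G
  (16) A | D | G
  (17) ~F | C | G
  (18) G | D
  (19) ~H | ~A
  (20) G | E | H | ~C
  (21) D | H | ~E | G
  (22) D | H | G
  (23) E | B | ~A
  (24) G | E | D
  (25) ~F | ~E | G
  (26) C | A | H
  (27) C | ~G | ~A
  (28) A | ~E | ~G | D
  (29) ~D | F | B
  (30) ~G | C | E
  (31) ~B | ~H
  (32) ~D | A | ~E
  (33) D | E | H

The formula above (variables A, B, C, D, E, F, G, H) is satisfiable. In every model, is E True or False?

False

Suppose E = 1.
The clause (F) is unit, so F = 1.
The clause (G) is unit, so G = 1.
The clause (B) is unit, so B = 1.
The clause (H) is unit, so H = 1.
Now (~H) is unsatisfied and unit — conflict.
So every satisfying assignment has E = False.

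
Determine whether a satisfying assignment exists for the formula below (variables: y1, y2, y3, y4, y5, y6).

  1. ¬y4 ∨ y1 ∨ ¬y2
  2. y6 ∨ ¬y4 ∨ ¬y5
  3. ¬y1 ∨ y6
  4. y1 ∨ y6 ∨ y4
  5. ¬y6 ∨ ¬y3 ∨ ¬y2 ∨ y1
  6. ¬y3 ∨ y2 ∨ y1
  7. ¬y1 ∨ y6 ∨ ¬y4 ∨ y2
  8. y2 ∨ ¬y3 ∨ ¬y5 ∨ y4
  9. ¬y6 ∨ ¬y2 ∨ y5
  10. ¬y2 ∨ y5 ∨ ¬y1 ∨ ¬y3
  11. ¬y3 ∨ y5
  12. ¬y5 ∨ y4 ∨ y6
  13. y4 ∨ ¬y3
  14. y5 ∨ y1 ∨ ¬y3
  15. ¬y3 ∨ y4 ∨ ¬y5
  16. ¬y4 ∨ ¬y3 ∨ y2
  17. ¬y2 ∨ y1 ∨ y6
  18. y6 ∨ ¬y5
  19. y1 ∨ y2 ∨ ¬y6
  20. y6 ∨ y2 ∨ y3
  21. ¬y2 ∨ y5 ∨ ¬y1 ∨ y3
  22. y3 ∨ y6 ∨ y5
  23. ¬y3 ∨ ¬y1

Satisfiable

Try y1 = True.
(y6) alone gives y6 = True.
(¬y3) alone gives y3 = False.
Try y2 = False.
Every clause is now satisfied; y4, y5 are unconstrained.
A satisfying assignment: y1: True,  y2: False,  y3: False,  y4: True,  y5: False,  y6: True.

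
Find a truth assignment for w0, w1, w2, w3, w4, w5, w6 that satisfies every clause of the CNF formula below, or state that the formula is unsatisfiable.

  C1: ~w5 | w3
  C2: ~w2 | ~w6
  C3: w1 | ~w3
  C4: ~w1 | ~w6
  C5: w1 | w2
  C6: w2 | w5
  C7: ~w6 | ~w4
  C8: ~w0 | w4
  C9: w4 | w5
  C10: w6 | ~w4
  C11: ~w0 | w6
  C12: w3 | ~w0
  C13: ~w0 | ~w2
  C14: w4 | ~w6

Case w5 = 1:
Unit clause (w3) forces w3 = 1.
Unit clause (w1) forces w1 = 1.
Unit clause (~w6) forces w6 = 0.
Unit clause (~w4) forces w4 = 0.
Unit clause (~w0) forces w0 = 0.
All clauses hold; w2 can take either value.

w0: 0,  w1: 1,  w2: 0,  w3: 1,  w4: 0,  w5: 1,  w6: 0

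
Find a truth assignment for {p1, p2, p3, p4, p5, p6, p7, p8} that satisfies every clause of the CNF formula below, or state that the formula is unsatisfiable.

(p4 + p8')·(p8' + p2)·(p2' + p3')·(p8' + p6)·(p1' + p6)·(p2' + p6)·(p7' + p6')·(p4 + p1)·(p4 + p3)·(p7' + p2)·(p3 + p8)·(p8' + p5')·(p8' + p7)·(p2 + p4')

p1 ↦ 1,  p2 ↦ 0,  p3 ↦ 1,  p4 ↦ 0,  p5 ↦ 1,  p6 ↦ 1,  p7 ↦ 0,  p8 ↦ 0

Branch on p4: set p4 = 0.
From the singleton clause (p8'), p8 = 0.
From the singleton clause (p1), p1 = 1.
From the singleton clause (p6), p6 = 1.
From the singleton clause (p7'), p7 = 0.
From the singleton clause (p3), p3 = 1.
From the singleton clause (p2'), p2 = 0.
Every clause is now satisfied; p5 is unconstrained.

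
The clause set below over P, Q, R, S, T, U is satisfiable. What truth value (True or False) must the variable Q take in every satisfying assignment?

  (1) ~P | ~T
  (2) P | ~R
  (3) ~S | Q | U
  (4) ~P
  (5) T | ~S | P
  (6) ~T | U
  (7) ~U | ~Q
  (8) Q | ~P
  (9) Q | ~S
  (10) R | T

Suppose Q = 1.
The clause (~P) is unit, so P = 0.
The clause (~R) is unit, so R = 0.
The clause (~U) is unit, so U = 0.
The clause (~T) is unit, so T = 0.
But (T) is also a unit clause — contradiction.
So every satisfying assignment has Q = False.

False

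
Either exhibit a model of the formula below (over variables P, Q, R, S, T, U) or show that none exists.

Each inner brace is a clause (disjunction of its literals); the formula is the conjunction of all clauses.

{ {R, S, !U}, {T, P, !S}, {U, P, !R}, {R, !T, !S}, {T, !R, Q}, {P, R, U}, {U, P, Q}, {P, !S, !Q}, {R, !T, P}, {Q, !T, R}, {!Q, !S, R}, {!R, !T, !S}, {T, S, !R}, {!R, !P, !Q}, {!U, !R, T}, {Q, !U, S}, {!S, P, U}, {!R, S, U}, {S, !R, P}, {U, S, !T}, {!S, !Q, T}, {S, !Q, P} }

P=true; Q=false; R=false; S=true; T=false; U=false

Case R = false:
Case S = true:
The clause (!T) is unit, so T = false.
The clause (P) is unit, so P = true.
The clause (!Q) is unit, so Q = false.
All clauses hold; U can take either value.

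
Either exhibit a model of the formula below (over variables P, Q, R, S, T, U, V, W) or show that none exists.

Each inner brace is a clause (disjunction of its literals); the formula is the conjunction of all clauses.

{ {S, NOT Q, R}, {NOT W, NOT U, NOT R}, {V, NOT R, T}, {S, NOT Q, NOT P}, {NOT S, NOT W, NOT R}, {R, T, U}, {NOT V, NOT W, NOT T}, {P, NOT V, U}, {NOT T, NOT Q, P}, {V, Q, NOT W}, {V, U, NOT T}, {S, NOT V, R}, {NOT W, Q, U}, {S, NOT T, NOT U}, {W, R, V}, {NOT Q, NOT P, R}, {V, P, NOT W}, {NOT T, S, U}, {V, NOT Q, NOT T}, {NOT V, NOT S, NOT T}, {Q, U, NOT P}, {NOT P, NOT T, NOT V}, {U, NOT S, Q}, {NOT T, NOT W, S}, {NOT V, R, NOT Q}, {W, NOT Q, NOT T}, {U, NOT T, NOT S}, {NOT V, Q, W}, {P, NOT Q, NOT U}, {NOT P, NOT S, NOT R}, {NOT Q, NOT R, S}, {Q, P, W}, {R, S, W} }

P=true,  Q=false,  R=false,  S=true,  T=false,  U=true,  V=true,  W=true

Case S = true:
Case W = true:
The clause (NOT R) is unit, so R = false.
Case T = false:
The clause (U) is unit, so U = true.
Case V = true:
The clause (NOT Q) is unit, so Q = false.
Every clause is now satisfied; P is unconstrained.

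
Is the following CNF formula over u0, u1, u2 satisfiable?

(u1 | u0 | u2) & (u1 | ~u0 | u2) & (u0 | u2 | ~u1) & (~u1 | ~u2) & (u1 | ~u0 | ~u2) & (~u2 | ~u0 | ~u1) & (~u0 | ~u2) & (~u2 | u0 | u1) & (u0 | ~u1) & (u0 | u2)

Try u1 = 1.
Unit clause (~u2) forces u2 = 0.
Unit clause (u0) forces u0 = 1.
Every clause now holds.
A satisfying assignment: u0: 1; u1: 1; u2: 0.

Yes, satisfiable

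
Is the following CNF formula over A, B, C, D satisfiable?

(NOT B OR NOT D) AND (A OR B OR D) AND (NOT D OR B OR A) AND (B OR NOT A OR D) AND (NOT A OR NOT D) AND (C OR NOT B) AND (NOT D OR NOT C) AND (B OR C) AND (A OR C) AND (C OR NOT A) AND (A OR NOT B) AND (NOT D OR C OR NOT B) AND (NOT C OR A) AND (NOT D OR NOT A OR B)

Suppose B = true.
From the singleton clause (NOT D), D = false.
From the singleton clause (C), C = true.
From the singleton clause (A), A = true.
This assignment satisfies each clause.
A satisfying assignment: A: true,  B: true,  C: true,  D: false.

Satisfiable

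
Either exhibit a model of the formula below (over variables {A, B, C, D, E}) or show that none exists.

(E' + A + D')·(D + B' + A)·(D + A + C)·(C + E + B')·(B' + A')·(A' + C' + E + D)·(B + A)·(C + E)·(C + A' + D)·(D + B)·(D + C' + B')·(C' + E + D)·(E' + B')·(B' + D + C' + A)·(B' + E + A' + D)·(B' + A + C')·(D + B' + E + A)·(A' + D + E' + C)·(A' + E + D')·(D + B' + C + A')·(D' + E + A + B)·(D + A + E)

A: 1; B: 0; C: 0; D: 1; E: 1

Branch on B: set B = 0.
(A) alone gives A = 1.
(D) alone gives D = 1.
(E) alone gives E = 1.
Every clause is now satisfied; C is unconstrained.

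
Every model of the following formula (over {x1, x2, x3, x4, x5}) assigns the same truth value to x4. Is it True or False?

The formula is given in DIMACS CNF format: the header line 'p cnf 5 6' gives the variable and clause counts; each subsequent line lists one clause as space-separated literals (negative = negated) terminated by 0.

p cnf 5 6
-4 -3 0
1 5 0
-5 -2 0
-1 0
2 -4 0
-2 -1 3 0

Suppose x4 = True.
(¬x3) alone gives x3 = False.
(¬x1) alone gives x1 = False.
(x5) alone gives x5 = True.
(¬x2) alone gives x2 = False.
But (x2) is also a unit clause — contradiction.
So every satisfying assignment has x4 = False.

False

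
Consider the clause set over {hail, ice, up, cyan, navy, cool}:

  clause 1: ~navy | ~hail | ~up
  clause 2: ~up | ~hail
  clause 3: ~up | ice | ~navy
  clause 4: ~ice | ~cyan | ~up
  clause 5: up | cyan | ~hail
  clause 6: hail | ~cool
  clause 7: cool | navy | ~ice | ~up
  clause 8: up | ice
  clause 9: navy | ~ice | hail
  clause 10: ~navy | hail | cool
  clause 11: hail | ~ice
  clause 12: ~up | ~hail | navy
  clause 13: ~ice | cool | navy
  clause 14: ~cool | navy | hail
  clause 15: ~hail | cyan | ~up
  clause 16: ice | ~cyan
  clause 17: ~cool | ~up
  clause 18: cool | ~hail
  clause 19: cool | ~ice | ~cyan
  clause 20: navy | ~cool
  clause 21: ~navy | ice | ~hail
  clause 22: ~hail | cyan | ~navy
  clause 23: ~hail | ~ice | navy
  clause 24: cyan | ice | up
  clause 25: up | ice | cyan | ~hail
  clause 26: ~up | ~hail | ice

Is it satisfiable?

Satisfiable

Case up = 1:
Unit clause (~hail) forces hail = 0.
Unit clause (~cool) forces cool = 0.
Unit clause (~navy) forces navy = 0.
Unit clause (~ice) forces ice = 0.
Unit clause (~cyan) forces cyan = 0.
Every clause now holds.
A satisfying assignment: hail ↦ 0, ice ↦ 0, up ↦ 1, cyan ↦ 0, navy ↦ 0, cool ↦ 0.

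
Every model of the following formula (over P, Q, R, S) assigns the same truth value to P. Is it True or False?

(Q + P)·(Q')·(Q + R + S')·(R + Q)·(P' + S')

Suppose P = 0.
(Q) alone gives Q = 1.
But (Q') is also a unit clause — contradiction.
So every satisfying assignment has P = True.

True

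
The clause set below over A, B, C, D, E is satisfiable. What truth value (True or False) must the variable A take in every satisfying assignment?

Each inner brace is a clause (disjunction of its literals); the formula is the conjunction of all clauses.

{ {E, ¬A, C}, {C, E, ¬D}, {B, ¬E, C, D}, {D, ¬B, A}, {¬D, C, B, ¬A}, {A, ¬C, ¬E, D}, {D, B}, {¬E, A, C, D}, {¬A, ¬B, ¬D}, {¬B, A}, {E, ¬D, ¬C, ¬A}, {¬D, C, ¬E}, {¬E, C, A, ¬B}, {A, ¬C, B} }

True

Suppose A = False.
(¬B) alone gives B = False.
(D) alone gives D = True.
(¬C) alone gives C = False.
(E) alone gives E = True.
But (¬E) is also a unit clause — contradiction.
So every satisfying assignment has A = True.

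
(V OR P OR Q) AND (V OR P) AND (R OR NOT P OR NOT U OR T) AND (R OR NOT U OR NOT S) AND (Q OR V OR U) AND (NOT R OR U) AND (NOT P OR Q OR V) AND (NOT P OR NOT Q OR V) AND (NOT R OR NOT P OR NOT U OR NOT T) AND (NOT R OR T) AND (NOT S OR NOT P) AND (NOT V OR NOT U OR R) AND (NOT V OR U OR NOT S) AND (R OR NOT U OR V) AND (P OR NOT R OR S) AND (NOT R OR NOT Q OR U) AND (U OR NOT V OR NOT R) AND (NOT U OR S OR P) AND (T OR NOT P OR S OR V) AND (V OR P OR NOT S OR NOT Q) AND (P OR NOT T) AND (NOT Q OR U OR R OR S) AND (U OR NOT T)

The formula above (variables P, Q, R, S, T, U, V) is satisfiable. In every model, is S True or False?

False

Suppose S = true.
Unit clause (NOT P) forces P = false.
Unit clause (V) forces V = true.
Unit clause (U) forces U = true.
Unit clause (R) forces R = true.
Unit clause (T) forces T = true.
That conflicts with the unit clause (NOT T).
So every satisfying assignment has S = False.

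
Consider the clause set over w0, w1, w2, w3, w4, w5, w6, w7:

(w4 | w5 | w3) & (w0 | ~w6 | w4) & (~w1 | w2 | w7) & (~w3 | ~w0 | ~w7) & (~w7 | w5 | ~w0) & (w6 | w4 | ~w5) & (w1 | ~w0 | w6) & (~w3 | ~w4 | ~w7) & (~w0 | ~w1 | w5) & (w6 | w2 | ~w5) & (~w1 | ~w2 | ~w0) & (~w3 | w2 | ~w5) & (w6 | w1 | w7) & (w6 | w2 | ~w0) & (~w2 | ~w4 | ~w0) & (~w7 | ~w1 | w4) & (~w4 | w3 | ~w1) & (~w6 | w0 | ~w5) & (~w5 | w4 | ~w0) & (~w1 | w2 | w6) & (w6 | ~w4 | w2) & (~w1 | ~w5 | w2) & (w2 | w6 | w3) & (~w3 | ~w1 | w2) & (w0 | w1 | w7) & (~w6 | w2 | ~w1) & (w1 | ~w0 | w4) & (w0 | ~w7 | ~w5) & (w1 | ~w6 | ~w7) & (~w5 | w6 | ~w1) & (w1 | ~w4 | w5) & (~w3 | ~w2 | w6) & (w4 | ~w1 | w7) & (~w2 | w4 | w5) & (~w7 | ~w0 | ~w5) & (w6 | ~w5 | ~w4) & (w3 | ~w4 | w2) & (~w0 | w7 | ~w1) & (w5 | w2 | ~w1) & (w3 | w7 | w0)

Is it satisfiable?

Satisfiable

Try w4 = 0.
Try w5 = 0.
Unit clause (w3) forces w3 = 1.
Unit clause (~w2) forces w2 = 0.
Unit clause (~w1) forces w1 = 0.
Unit clause (~w0) forces w0 = 0.
Unit clause (~w6) forces w6 = 0.
Unit clause (w7) forces w7 = 1.
Every clause now holds.
A satisfying assignment: w0: 0, w1: 0, w2: 0, w3: 1, w4: 0, w5: 0, w6: 0, w7: 1.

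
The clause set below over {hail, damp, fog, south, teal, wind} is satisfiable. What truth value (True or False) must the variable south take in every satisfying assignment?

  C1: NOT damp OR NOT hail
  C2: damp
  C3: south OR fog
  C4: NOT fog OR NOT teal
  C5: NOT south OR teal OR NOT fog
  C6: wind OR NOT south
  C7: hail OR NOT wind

False

Suppose south = true.
Unit clause (damp) forces damp = true.
Unit clause (NOT hail) forces hail = false.
Unit clause (wind) forces wind = true.
But (NOT wind) is also a unit clause — contradiction.
So every satisfying assignment has south = False.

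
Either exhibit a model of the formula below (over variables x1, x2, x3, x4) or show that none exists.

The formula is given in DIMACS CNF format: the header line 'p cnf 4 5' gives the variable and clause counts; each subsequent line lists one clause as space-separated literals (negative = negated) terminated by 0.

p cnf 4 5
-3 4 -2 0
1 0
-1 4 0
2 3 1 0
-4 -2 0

(x1) alone gives x1 = True.
(x4) alone gives x4 = True.
(¬x2) alone gives x2 = False.
All clauses hold; x3 can take either value.

x1: True; x2: False; x3: False; x4: True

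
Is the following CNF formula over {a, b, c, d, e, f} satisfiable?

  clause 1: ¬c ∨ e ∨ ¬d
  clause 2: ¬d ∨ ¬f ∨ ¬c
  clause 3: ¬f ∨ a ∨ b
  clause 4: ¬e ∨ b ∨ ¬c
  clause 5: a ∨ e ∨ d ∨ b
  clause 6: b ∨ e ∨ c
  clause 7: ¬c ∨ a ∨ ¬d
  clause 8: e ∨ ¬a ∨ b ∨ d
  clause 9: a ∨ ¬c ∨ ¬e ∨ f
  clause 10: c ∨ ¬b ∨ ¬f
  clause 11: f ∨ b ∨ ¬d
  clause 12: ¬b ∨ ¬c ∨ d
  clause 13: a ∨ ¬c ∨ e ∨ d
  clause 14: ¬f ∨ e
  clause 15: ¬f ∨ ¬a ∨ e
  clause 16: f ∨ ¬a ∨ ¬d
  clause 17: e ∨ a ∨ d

Branch on f: set f = False.
Branch on b: set b = True.
Branch on c: set c = False.
Branch on a: set a = False.
Branch on e: set e = False.
Unit clause (d) forces d = True.
This assignment satisfies each clause.
A satisfying assignment: a ↦ False; b ↦ True; c ↦ False; d ↦ True; e ↦ False; f ↦ False.

Yes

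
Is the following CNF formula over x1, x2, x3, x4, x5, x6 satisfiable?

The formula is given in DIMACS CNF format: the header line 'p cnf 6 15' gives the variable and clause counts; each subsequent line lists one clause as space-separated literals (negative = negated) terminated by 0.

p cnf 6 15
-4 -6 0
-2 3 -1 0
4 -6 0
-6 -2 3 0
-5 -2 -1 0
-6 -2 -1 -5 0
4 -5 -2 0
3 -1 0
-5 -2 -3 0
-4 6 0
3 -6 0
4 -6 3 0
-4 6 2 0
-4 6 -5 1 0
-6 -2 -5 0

Branch on x4: set x4 = False.
Unit clause (¬x6) forces x6 = False.
Branch on x5: set x5 = False.
Branch on x3: set x3 = True.
No clause remains; x1, x2 are free.
A satisfying assignment: x1: False,  x2: True,  x3: True,  x4: False,  x5: False,  x6: False.

Satisfiable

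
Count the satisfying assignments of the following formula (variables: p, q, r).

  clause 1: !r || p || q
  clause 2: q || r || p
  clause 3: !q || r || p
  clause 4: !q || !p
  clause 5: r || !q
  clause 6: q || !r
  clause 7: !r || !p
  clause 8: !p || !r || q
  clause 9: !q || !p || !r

2

There are 2^3 = 8 truth assignments over (p, q, r).
Check each against the 9 clauses (columns in the order p, q, r):
  F F F  ✗ fails (q || r || p)
  F F T  ✗ fails (!r || p || q)
  F T F  ✗ fails (!q || r || p)
  F T T  ✓ satisfies all
  T F F  ✓ satisfies all
  T F T  ✗ fails (q || !r)
  T T F  ✗ fails (!q || !p)
  T T T  ✗ fails (!q || !p)
2 of the 8 rows are models.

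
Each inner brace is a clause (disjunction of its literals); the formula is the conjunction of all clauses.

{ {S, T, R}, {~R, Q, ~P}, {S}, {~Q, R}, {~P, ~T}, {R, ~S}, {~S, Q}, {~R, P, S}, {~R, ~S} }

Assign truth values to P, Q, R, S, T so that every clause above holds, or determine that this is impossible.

Unit clause (S) forces S = 1.
Unit clause (R) forces R = 1.
But (~R) is also a unit clause — contradiction.

UNSATISFIABLE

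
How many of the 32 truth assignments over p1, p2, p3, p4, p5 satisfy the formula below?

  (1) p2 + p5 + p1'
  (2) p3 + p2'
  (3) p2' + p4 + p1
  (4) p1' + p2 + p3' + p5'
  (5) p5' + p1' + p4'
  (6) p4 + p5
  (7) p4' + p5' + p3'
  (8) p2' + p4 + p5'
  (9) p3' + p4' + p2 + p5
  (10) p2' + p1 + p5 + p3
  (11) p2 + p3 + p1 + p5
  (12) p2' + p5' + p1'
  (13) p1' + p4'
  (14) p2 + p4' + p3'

There are 2^5 = 32 truth assignments over (p1, p2, p3, p4, p5).
Split on p4. With p4 = 1, the clauses containing p4 are satisfied and p4' drops from the rest; 2 of the 2^4 = 16 assignments to the other variables satisfy what remains.
With p4 = 0, by the same count on the reduced clause set, 3 assignments work.
(One model: p1=F, p2=F, p3=F, p4=F, p5=T.)
Total: 2 + 3 = 5.

5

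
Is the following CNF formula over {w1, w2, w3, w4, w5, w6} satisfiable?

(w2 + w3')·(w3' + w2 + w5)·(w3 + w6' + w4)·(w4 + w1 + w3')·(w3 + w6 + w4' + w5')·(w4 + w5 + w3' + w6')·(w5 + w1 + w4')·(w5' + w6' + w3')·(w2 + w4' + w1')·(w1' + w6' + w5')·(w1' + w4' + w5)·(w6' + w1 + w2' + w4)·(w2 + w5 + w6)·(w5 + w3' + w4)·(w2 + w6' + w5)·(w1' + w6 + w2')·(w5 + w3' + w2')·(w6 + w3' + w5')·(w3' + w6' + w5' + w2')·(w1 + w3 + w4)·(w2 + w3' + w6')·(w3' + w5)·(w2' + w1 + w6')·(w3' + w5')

Suppose w2 = 0.
The clause (w3') is unit, so w3 = 0.
Suppose w6 = 1.
The clause (w4) is unit, so w4 = 1.
The clause (w1') is unit, so w1 = 0.
The clause (w5) is unit, so w5 = 1.
All clauses are satisfied.
A satisfying assignment: w1: 0; w2: 0; w3: 0; w4: 1; w5: 1; w6: 1.

Yes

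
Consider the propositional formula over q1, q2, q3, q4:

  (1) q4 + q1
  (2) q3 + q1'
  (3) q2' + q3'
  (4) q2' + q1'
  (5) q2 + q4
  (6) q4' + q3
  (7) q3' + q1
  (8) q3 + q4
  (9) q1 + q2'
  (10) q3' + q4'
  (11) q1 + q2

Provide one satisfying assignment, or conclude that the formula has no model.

UNSATISFIABLE

Suppose q4 = 1.
The clause (q3) is unit, so q3 = 1.
But (q3') is also a unit clause — contradiction.
Backtrack on q4: now try q4 = 0.
The clause (q1) is unit, so q1 = 1.
The clause (q3) is unit, so q3 = 1.
The clause (q2') is unit, so q2 = 0.
But (q2) is also a unit clause — contradiction.
Either choice for q4 ends in contradiction.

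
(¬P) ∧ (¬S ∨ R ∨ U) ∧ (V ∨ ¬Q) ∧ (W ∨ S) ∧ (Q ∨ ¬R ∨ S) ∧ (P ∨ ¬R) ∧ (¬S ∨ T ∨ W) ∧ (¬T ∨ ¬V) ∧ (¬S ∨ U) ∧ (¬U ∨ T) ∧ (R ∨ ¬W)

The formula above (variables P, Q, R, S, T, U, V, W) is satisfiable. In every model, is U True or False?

Suppose U = False.
Unit clause (¬P) forces P = False.
Unit clause (¬R) forces R = False.
Unit clause (¬S) forces S = False.
Unit clause (W) forces W = True.
But (¬W) is also a unit clause — contradiction.
So every satisfying assignment has U = True.

True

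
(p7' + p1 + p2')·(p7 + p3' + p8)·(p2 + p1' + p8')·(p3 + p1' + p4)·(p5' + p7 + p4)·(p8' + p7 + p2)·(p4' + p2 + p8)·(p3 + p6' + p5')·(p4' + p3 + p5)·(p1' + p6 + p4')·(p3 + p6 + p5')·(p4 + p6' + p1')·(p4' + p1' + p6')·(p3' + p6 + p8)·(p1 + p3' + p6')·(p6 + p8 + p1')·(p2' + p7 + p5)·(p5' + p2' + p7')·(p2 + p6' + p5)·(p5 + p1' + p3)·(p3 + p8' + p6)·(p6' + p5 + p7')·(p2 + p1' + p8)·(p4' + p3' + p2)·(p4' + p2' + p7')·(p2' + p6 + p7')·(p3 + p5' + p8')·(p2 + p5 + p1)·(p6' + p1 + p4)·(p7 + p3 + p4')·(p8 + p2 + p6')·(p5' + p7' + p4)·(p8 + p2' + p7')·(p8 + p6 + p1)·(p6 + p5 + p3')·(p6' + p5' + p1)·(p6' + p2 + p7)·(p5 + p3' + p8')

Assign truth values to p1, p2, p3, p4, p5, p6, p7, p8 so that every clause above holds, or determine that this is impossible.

p1 ↦ 0; p2 ↦ 1; p3 ↦ 1; p4 ↦ 1; p5 ↦ 1; p6 ↦ 0; p7 ↦ 0; p8 ↦ 1

Try p7 = 0.
Try p3 = 1.
The clause (p8) is unit, so p8 = 1.
The clause (p2) is unit, so p2 = 1.
The clause (p5) is unit, so p5 = 1.
The clause (p4) is unit, so p4 = 1.
Try p1 = 0.
The clause (p6') is unit, so p6 = 0.
All clauses are satisfied.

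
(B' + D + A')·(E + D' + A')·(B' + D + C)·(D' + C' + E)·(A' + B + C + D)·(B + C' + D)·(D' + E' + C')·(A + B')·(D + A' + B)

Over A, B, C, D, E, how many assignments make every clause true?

6

There are 2^5 = 32 truth assignments over (A, B, C, D, E).
Split on B. With B = 1, the clauses containing B are satisfied and B' drops from the rest; 1 of the 2^4 = 16 assignments to the other variables satisfy what remains.
With B = 0, by the same count on the reduced clause set, 5 assignments work.
Total: 1 + 5 = 6.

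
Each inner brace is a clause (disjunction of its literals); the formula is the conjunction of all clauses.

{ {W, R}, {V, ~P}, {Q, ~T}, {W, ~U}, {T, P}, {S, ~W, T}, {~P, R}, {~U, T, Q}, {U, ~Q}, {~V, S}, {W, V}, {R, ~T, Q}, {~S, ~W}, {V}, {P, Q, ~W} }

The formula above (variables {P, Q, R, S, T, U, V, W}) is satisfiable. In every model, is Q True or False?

False

Suppose Q = 1.
Unit clause (U) forces U = 1.
Unit clause (W) forces W = 1.
Unit clause (~S) forces S = 0.
Unit clause (T) forces T = 1.
Unit clause (~V) forces V = 0.
But (V) is also a unit clause — contradiction.
So every satisfying assignment has Q = False.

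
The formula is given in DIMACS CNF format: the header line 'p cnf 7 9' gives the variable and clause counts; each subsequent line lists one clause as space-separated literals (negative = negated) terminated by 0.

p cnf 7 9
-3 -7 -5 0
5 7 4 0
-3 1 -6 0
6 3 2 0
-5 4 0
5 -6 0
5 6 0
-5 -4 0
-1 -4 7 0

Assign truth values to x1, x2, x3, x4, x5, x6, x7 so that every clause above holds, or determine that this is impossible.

Try x5 = False.
(¬x6) alone gives x6 = False.
But (x6) is also a unit clause — contradiction.
Undo x5 and try x5 = True.
(x4) alone gives x4 = True.
But (¬x4) is also a unit clause — contradiction.
Neither x5 = True nor x5 = False works.

UNSATISFIABLE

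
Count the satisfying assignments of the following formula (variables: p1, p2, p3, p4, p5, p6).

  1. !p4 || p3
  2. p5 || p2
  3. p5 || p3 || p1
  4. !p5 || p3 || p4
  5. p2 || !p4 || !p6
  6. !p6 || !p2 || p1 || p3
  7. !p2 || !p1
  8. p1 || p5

10

There are 2^6 = 64 truth assignments over (p1, p2, p3, p4, p5, p6).
Split on p3. With p3 = true, the clauses containing p3 are satisfied and !p3 drops from the rest; 10 of the 2^5 = 32 assignments to the other variables satisfy what remains.
With p3 = false, by the same count on the reduced clause set, 0 assignments work.
Total: 10 + 0 = 10.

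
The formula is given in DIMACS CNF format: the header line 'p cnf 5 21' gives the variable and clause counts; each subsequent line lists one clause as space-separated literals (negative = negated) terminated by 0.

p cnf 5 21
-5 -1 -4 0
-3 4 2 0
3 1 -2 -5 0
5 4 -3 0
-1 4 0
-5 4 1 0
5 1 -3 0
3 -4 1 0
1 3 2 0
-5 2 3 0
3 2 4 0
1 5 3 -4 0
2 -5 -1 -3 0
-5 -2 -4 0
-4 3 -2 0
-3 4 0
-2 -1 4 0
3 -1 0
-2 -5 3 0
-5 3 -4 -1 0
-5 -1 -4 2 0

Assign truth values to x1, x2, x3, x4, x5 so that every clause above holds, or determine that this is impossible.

x1=False; x2=True; x3=False; x4=False; x5=False

Try x1 = False.
Try x5 = False.
(¬x3) alone gives x3 = False.
(¬x4) alone gives x4 = False.
(x2) alone gives x2 = True.
All clauses are satisfied.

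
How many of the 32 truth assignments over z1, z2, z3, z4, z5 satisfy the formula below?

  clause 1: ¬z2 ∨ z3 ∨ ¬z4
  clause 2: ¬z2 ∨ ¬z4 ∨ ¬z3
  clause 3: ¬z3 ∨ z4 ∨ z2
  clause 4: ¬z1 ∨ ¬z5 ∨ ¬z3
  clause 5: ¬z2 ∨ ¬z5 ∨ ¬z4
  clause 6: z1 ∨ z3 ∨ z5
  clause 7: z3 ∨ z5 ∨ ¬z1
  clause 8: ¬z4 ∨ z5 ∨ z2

10

There are 2^5 = 32 truth assignments over (z1, z2, z3, z4, z5).
Split on z4. With z4 = True, the clauses containing z4 are satisfied and ¬z4 drops from the rest; 3 of the 2^4 = 16 assignments to the other variables satisfy what remains.
With z4 = False, by the same count on the reduced clause set, 7 assignments work.
Total: 3 + 7 = 10.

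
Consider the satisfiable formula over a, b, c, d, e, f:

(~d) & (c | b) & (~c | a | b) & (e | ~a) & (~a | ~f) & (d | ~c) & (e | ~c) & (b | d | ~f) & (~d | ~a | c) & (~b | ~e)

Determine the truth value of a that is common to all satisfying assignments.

False

Suppose a = 1.
From the singleton clause (~d), d = 0.
From the singleton clause (e), e = 1.
From the singleton clause (~f), f = 0.
From the singleton clause (~c), c = 0.
From the singleton clause (b), b = 1.
But (~b) is also a unit clause — contradiction.
So every satisfying assignment has a = False.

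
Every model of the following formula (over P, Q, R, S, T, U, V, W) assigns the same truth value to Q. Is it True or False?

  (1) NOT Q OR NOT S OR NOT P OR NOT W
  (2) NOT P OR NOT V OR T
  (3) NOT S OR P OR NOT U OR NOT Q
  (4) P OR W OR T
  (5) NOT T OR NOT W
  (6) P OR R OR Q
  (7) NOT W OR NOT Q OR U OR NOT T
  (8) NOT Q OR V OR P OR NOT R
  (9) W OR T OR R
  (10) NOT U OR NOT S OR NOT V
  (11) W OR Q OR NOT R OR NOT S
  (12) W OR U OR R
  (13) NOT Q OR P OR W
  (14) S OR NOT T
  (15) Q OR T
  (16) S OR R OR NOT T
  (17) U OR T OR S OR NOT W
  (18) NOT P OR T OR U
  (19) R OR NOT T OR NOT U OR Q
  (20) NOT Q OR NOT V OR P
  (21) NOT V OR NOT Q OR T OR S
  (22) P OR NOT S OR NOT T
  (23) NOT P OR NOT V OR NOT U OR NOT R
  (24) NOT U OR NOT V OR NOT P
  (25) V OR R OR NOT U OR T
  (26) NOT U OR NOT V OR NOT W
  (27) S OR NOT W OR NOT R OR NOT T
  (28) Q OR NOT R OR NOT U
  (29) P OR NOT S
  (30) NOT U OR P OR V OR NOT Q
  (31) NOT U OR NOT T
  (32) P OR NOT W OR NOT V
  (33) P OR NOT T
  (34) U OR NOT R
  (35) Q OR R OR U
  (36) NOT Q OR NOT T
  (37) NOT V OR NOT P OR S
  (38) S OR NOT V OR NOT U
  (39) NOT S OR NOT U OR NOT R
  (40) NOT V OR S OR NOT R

Suppose Q = false.
Unit clause (T) forces T = true.
Unit clause (NOT W) forces W = false.
Unit clause (S) forces S = true.
Unit clause (NOT R) forces R = false.
Unit clause (P) forces P = true.
Unit clause (U) forces U = true.
That conflicts with the unit clause (NOT U).
So every satisfying assignment has Q = True.

True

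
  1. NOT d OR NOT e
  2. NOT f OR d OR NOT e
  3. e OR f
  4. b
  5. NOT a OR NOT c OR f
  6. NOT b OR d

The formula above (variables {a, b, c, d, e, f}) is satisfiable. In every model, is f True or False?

Suppose f = false.
The clause (e) is unit, so e = true.
The clause (NOT d) is unit, so d = false.
The clause (b) is unit, so b = true.
But (NOT b) is also a unit clause — contradiction.
So every satisfying assignment has f = True.

True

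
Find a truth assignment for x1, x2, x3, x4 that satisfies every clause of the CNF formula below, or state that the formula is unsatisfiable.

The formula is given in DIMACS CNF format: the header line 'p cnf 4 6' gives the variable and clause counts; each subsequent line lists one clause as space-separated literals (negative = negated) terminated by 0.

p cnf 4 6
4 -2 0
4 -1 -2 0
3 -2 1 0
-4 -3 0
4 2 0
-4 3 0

Branch on x4: set x4 = True.
From the singleton clause (¬x3), x3 = False.
But (x3) is also a unit clause — contradiction.
Undo x4 and try x4 = False.
From the singleton clause (¬x2), x2 = False.
But (x2) is also a unit clause — contradiction.
Neither x4 = True nor x4 = False works.

UNSATISFIABLE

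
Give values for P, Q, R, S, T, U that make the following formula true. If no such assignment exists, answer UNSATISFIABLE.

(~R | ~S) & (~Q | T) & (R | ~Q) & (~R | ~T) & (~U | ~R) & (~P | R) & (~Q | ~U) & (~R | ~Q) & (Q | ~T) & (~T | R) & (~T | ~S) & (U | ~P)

P=0; Q=0; R=0; S=0; T=0; U=0

Suppose R = 0.
From the singleton clause (~Q), Q = 0.
From the singleton clause (~P), P = 0.
From the singleton clause (~T), T = 0.
No clause remains; S, U are free.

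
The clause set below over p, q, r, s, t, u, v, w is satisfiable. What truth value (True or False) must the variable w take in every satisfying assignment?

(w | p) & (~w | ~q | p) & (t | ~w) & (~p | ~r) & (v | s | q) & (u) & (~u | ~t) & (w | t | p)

False

Suppose w = 1.
From the singleton clause (t), t = 1.
From the singleton clause (u), u = 1.
But (~u) is also a unit clause — contradiction.
So every satisfying assignment has w = False.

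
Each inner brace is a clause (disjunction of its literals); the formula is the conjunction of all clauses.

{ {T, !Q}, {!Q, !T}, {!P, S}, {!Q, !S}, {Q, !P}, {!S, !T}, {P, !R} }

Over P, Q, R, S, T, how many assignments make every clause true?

There are 2^5 = 32 truth assignments over (P, Q, R, S, T).
Split on T. With T = true, the clauses containing T are satisfied and !T drops from the rest; 1 of the 2^4 = 16 assignments to the other variables satisfy what remains.
With T = false, by the same count on the reduced clause set, 2 assignments work.
(One model: P=F, Q=F, R=F, S=F, T=F.)
Total: 1 + 2 = 3.

3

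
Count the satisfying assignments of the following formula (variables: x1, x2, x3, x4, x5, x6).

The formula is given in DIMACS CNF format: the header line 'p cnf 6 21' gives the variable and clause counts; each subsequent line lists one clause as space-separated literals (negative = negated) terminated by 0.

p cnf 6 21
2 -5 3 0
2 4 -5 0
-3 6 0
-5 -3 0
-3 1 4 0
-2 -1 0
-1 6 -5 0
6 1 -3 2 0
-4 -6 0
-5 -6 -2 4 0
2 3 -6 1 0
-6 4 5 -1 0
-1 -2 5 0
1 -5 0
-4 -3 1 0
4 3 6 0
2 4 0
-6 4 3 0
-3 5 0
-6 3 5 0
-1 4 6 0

There are 2^6 = 64 truth assignments over (x1, x2, x3, x4, x5, x6).
Split on x4. With x4 = True, the clauses containing x4 are satisfied and ¬x4 drops from the rest; 3 of the 2^5 = 32 assignments to the other variables satisfy what remains.
With x4 = False, by the same count on the reduced clause set, 0 assignments work.
Total: 3 + 0 = 3.

3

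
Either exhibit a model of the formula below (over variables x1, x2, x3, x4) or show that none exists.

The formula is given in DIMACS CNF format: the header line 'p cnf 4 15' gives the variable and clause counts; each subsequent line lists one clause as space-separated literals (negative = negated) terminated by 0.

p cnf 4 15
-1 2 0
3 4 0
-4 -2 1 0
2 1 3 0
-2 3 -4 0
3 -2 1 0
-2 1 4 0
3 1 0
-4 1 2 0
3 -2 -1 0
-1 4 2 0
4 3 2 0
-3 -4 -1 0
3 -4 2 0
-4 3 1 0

Suppose x1 = True.
Unit clause (x2) forces x2 = True.
Unit clause (x3) forces x3 = True.
Unit clause (¬x4) forces x4 = False.
Every clause now holds.

x1=True, x2=True, x3=True, x4=False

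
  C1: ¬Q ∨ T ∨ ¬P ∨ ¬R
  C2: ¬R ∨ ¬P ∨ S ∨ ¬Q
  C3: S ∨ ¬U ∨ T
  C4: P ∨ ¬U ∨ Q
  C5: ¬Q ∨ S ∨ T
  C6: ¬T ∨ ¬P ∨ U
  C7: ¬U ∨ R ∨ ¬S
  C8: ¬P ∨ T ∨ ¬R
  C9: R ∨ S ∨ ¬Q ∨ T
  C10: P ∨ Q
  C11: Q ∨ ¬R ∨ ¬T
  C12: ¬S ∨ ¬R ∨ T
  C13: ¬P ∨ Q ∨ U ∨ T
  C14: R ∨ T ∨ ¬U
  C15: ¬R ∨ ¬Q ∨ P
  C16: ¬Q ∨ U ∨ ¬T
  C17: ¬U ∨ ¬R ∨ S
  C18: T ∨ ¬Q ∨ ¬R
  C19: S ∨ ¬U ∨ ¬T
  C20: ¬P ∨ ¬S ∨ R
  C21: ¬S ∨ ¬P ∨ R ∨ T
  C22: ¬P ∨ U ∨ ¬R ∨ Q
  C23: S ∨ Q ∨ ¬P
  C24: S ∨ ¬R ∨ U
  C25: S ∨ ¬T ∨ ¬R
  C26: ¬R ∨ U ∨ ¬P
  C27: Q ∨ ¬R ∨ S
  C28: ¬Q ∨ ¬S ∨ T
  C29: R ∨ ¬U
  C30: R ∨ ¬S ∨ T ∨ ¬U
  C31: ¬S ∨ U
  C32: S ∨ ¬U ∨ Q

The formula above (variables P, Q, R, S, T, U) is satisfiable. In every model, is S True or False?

Suppose S = False.
Branch on U: set U = False.
(¬R) alone gives R = False.
Branch on Q: set Q = False.
(P) alone gives P = True.
Now (¬P) is unsatisfied and unit — conflict.
Undo Q and try Q = True.
(T) alone gives T = True.
Now (¬T) is unsatisfied and unit — conflict.
Both values of Q lead to a conflict.
Undo U and try U = True.
(T) alone gives T = True.
Now (¬T) is unsatisfied and unit — conflict.
Both values of U lead to a conflict.
So every satisfying assignment has S = True.

True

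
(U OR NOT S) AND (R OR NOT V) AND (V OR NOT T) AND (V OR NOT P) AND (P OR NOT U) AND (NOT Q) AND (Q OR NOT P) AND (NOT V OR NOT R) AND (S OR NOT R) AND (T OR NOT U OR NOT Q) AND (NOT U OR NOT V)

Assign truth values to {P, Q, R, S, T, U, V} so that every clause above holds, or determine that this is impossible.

From the singleton clause (NOT Q), Q = false.
From the singleton clause (NOT P), P = false.
From the singleton clause (NOT U), U = false.
From the singleton clause (NOT S), S = false.
From the singleton clause (NOT R), R = false.
From the singleton clause (NOT V), V = false.
From the singleton clause (NOT T), T = false.
All clauses are satisfied.

P=false, Q=false, R=false, S=false, T=false, U=false, V=false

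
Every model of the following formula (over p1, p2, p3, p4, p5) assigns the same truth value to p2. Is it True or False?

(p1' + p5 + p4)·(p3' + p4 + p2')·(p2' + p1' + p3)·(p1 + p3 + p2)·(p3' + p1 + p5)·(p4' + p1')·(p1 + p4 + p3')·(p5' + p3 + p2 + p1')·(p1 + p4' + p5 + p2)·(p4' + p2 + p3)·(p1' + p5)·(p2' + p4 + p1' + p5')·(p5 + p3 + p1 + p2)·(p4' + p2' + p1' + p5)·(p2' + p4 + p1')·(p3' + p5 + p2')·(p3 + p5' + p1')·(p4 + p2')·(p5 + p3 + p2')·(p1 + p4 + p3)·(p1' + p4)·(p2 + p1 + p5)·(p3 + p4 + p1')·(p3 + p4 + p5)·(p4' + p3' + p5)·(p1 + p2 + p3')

Suppose p2 = 0.
Case p1 = 1:
Unit clause (p4') forces p4 = 0.
But (p4) is also a unit clause — contradiction.
That branch fails; take p1 = 0 instead.
Unit clause (p3) forces p3 = 1.
But (p3') is also a unit clause — contradiction.
Neither p1 = 1 nor p1 = 0 works.
So every satisfying assignment has p2 = True.

True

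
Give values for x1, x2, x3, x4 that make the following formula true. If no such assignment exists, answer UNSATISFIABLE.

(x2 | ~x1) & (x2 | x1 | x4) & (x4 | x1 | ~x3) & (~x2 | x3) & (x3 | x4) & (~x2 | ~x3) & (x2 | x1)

UNSATISFIABLE

Suppose x2 = 1.
From the singleton clause (x3), x3 = 1.
But (~x3) is also a unit clause — contradiction.
So x2 must be the other value — set x2 = 0.
From the singleton clause (~x1), x1 = 0.
But (x1) is also a unit clause — contradiction.
Either choice for x2 ends in contradiction.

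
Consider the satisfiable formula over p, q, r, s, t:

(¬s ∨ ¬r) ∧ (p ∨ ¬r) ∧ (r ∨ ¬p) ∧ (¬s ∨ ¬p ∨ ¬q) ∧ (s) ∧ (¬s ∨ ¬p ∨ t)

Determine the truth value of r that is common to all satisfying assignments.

False

Suppose r = True.
From the singleton clause (¬s), s = False.
Now (s) is unsatisfied and unit — conflict.
So every satisfying assignment has r = False.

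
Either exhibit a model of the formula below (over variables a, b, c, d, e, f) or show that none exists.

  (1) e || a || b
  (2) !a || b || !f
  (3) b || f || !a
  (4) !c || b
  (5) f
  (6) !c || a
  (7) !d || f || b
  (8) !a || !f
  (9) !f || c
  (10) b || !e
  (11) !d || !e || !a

From the singleton clause (f), f = true.
From the singleton clause (!a), a = false.
From the singleton clause (!c), c = false.
But (c) is also a unit clause — contradiction.

UNSATISFIABLE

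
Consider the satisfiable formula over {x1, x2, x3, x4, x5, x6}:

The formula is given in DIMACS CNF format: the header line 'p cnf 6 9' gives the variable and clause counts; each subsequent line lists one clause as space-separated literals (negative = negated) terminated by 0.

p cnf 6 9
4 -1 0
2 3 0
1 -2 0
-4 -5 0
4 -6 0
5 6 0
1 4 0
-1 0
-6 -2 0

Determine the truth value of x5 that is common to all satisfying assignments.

False

Suppose x5 = True.
Unit clause (¬x4) forces x4 = False.
Unit clause (¬x1) forces x1 = False.
Now (x1) is unsatisfied and unit — conflict.
So every satisfying assignment has x5 = False.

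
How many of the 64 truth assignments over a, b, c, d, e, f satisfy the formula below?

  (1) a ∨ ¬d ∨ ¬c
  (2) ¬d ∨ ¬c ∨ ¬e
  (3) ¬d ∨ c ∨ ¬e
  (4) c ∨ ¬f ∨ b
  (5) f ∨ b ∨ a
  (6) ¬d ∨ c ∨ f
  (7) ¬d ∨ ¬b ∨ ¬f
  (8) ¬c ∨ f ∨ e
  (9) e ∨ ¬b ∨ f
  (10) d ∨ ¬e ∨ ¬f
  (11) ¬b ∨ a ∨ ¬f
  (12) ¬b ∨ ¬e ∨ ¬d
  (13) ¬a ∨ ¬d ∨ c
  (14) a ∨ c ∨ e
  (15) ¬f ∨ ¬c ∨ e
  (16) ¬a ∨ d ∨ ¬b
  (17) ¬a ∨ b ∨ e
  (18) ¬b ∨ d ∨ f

2

There are 2^6 = 64 truth assignments over (a, b, c, d, e, f).
Split on f. With f = True, the clauses containing f are satisfied and ¬f drops from the rest; 0 of the 2^5 = 32 assignments to the other variables satisfy what remains.
With f = False, by the same count on the reduced clause set, 2 assignments work.
(One model: a=T, b=F, c=F, d=F, e=T, f=F.)
Total: 0 + 2 = 2.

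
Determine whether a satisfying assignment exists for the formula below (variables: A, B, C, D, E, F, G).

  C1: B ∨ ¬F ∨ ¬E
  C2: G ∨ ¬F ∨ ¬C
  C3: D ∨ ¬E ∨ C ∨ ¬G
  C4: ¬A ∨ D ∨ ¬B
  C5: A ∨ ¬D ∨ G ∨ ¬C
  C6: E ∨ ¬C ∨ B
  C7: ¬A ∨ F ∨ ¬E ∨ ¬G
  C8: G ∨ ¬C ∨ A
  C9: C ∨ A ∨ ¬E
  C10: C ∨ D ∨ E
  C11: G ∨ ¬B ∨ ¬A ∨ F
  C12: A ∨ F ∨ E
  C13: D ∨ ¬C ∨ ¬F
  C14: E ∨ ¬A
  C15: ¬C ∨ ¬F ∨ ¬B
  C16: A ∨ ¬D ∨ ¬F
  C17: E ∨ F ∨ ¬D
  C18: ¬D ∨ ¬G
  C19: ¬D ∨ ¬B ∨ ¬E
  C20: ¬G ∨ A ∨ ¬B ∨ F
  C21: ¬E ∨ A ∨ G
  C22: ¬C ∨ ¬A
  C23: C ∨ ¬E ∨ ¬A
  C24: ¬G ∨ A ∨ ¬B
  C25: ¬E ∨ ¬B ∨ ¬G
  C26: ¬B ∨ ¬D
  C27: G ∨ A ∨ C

Satisfiable

Branch on E: set E = True.
Branch on B: set B = False.
Unit clause (¬F) forces F = False.
Branch on A: set A = False.
Unit clause (C) forces C = True.
Unit clause (G) forces G = True.
Unit clause (¬D) forces D = False.
This assignment satisfies each clause.
A satisfying assignment: A=False,  B=False,  C=True,  D=False,  E=True,  F=False,  G=True.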